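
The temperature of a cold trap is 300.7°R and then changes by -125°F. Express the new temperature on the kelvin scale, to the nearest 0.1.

Initial temperature in Celsius: (300.7 - 491.67) × 5/9 = -106.0944°C.
The 125°F change is an interval, so only the factor 5/9 applies: -125 × 5/9 = -69.4444°C.
Final Celsius temperature: -106.0944 - 69.4444 = -175.5389°C.
In kelvin: -175.5389 + 273.15 = 97.6 K.

97.6 K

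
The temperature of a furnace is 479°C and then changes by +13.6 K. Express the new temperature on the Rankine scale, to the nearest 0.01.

The 13.6 K change is an interval; Kelvin and Celsius degrees are the same size, so ΔC = +13.6°C.
Final Celsius temperature: 479.0000 + 13.6000 = 492.6000°C.
In Rankine: 492.6000 × 1.8 + 491.67 = 1378.35°R.

1378.35°R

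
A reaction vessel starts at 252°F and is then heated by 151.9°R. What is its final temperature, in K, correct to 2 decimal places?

479.76 K

Initial temperature in Celsius: (252 - 32) × 5/9 = 122.2222°C.
The 151.9°R change is an interval, so only the factor 5/9 applies: +151.9 × 5/9 = +84.3889°C.
Final Celsius temperature: 122.2222 + 84.3889 = 206.6111°C.
In kelvin: 206.6111 + 273.15 = 479.76 K.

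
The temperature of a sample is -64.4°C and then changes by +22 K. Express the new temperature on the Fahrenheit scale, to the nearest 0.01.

The 22 K change is an interval; Kelvin and Celsius degrees are the same size, so ΔC = +22°C.
Final Celsius temperature: -64.4000 + 22.0000 = -42.4000°C.
In Fahrenheit: -42.4000 × 1.8 + 32 = -44.32°F.

-44.32°F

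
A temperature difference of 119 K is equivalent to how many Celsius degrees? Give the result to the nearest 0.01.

119.00°C

Kelvin and Celsius degrees are the same size, so the interval is unchanged: 119.00.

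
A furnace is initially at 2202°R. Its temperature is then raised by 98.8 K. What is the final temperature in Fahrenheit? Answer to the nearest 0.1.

Initial temperature in Celsius: (2202 - 491.67) × 5/9 = 950.1833°C.
The 98.8 K change is an interval; Kelvin and Celsius degrees are the same size, so ΔC = +98.8°C.
Final Celsius temperature: 950.1833 + 98.8000 = 1048.9833°C.
In Fahrenheit: 1048.9833 × 1.8 + 32 = 1920.2°F.

1920.2°F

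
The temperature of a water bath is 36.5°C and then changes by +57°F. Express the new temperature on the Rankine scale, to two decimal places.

The 57°F change is an interval, so only the factor 5/9 applies: +57 × 5/9 = +31.6667°C.
Final Celsius temperature: 36.5000 + 31.6667 = 68.1667°C.
In Rankine: 68.1667 × 1.8 + 491.67 = 614.37°R.

614.37°R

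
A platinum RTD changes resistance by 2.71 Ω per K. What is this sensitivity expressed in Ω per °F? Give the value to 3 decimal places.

The quantity depends on a temperature interval, so only the ratio of degree sizes applies; the offset between the scales is irrelevant.
A change of 1°F is a change of 5/9 K, so per °F the value is 2.71 × 5/9 = 1.506.

1.506 Ω per °F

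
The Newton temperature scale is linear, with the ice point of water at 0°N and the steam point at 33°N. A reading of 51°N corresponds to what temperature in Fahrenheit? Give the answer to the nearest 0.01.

Linear interpolation between the fixed points: C = (51 - 0) × 100 / (33 - 0) = 154.5455°C.
Then 154.5455 × 1.8 + 32 = 310.18°F.

310.18°F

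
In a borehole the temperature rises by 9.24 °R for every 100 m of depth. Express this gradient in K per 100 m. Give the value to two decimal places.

The quantity depends on a temperature interval, so only the ratio of degree sizes applies; the offset between the scales is irrelevant.
A change of 1°R is a change of 5/9 K, so 9.24 × 5/9 = 5.13.

5.13 K/100 m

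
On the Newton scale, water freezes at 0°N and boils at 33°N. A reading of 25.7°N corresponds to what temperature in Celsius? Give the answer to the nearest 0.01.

77.88°C

Linear interpolation between the fixed points: C = (25.7 - 0) × 100 / (33 - 0) = 77.8788°C.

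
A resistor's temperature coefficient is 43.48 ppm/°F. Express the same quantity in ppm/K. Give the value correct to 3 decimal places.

The quantity depends on a temperature interval, so only the ratio of degree sizes applies; the offset between the scales is irrelevant.
A change of 1 K is a change of 1.8°F, so per K the value is 43.48 × 1.8 = 78.264.

78.264 ppm/K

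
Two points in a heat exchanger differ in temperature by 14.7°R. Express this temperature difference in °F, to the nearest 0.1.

Rankine and Fahrenheit degrees are the same size, so the interval is unchanged: 14.7.

14.7°F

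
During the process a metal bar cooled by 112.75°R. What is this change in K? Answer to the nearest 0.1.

62.6 K

An interval of 1°R corresponds to 5/9 K.
112.75 × 5/9 = 62.6.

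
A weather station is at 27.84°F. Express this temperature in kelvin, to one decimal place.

In Celsius: (27.84 - 32) × 5/9 = -2.3111°C.
In kelvin: -2.3111 + 273.15 = 270.8 K.

270.8 K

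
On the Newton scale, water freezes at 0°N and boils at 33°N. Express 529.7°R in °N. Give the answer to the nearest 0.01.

First in Celsius: (529.7 - 491.67) × 5/9 = 21.1278°C.
Linearly onto the Newton scale: 0 + (21.1278 / 100) × (33 - 0) = 6.97°N.

6.97°N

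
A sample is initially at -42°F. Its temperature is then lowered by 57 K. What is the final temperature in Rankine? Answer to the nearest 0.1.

Initial temperature in Celsius: (-42 - 32) × 5/9 = -41.1111°C.
The 57 K change is an interval; Kelvin and Celsius degrees are the same size, so ΔC = -57°C.
Final Celsius temperature: -41.1111 - 57.0000 = -98.1111°C.
In Rankine: -98.1111 × 1.8 + 491.67 = 315.1°R.

315.1°R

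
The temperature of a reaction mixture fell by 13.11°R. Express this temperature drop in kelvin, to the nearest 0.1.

For a temperature interval the offset drops out; only the factor 5/9 applies.
13.11 × 5/9 = 7.3.

7.3 K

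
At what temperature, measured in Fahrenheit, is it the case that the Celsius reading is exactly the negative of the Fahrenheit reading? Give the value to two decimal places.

11.43°F

Let F be the Fahrenheit reading. The Celsius reading is C = 5/9·F - 17.7778.
Require C = -1·F: 5/9·F - 17.7778 = -1·F.
(14/9)·F = 17.7778  ⇒  F = 11.43.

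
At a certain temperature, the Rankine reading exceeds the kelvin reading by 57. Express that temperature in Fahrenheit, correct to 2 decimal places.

Let x be the kelvin reading; then the Rankine reading is 1.8·x.
(1.8·x) - x = 57  ⇒  (0.8)·x = 57  ⇒  x = 71.2500 K.
In Celsius: 71.25 - 273.15 = -201.9000°C.
In Fahrenheit: -201.9000 × 1.8 + 32 = -331.42°F.

-331.42°F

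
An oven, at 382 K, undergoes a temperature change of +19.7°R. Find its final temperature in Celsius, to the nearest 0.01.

119.79°C

Initial temperature in Celsius: 382 - 273.15 = 108.8500°C.
The 19.7°R change is an interval, so only the factor 5/9 applies: +19.7 × 5/9 = +10.9444°C.
Final Celsius temperature: 108.8500 + 10.9444 = 119.7944°C.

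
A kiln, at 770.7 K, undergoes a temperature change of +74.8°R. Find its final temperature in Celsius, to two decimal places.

Initial temperature in Celsius: 770.7 - 273.15 = 497.5500°C.
The 74.8°R change is an interval, so only the factor 5/9 applies: +74.8 × 5/9 = +41.5556°C.
Final Celsius temperature: 497.5500 + 41.5556 = 539.1056°C.

539.11°C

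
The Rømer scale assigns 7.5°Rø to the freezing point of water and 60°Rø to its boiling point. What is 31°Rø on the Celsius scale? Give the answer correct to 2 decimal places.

Linear interpolation between the fixed points: C = (31 - 7.5) × 100 / (60 - 7.5) = 44.7619°C.

44.76°C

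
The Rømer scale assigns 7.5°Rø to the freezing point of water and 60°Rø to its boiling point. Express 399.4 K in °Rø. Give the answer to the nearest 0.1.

73.8°Rø

First in Celsius: 399.4 - 273.15 = 126.2500°C.
Linearly onto the Rømer scale: 7.5 + (126.2500 / 100) × (60 - 7.5) = 73.8°Rø.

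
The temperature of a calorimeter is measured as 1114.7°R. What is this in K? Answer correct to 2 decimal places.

619.28 K

In Celsius: (1114.7 - 491.67) × 5/9 = 346.1278°C.
In kelvin: 346.1278 + 273.15 = 619.28 K.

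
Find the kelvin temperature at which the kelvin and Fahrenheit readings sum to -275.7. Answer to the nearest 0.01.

Let K be the kelvin reading. The Fahrenheit reading is F = 1.8·K - 459.67.
Require K + F = -275.7: (2.8)·K - 459.67 = -275.7.
K = (-275.7 + 459.67) / (2.8) = 65.70.

65.70 K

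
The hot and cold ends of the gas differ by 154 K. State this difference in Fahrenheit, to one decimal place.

277.2°F

For a temperature interval the offset drops out; only the factor 1.8 applies.
154 × 1.8 = 277.2.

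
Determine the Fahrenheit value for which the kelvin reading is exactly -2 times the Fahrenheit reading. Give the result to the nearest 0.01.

-99.93°F

Let F be the Fahrenheit reading. The kelvin reading is K = 5/9·F + 255.372.
Require K = -2·F: 5/9·F + 255.372 = -2·F.
(23/9)·F = -255.372  ⇒  F = -99.93.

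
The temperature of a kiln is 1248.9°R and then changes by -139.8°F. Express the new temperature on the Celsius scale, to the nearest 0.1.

Initial temperature in Celsius: (1248.9 - 491.67) × 5/9 = 420.6833°C.
The 139.8°F change is an interval, so only the factor 5/9 applies: -139.8 × 5/9 = -77.6667°C.
Final Celsius temperature: 420.6833 - 77.6667 = 343.0167°C.

343.0°C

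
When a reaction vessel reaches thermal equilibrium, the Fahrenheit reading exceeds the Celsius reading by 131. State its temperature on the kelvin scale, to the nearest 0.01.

396.90 K

Let x be the Fahrenheit reading; then the Celsius reading is 5/9·x - 17.7778.
(5/9·x - 17.7778) - x = -131  ⇒  (-4/9)·x = -113.222  ⇒  x = 254.7500°F.
In Celsius: (254.75 - 32) × 5/9 = 123.7500°C.
In kelvin: 123.7500 + 273.15 = 396.90 K.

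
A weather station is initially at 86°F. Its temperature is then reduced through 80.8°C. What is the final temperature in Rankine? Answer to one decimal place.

Initial temperature in Celsius: (86 - 32) × 5/9 = 30.0000°C.
Final Celsius temperature: 30.0000 - 80.8000 = -50.8000°C.
In Rankine: -50.8000 × 1.8 + 491.67 = 400.2°R.

400.2°R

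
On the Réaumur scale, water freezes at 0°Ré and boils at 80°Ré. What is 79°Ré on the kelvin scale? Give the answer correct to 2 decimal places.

371.90 K

Linear interpolation between the fixed points: C = (79 - 0) × 100 / (80 - 0) = 98.7500°C.
Then 98.7500 + 273.15 = 371.90 K.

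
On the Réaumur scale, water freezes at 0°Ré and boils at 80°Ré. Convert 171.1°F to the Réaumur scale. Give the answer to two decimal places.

61.82°Ré

First in Celsius: (171.1 - 32) × 5/9 = 77.2778°C.
Linearly onto the Réaumur scale: 0 + (77.2778 / 100) × (80 - 0) = 61.82°Ré.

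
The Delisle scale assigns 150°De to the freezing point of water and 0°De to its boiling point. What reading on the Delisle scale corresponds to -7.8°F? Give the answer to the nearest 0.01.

First in Celsius: (-7.8 - 32) × 5/9 = -22.1111°C.
Linearly onto the Delisle scale: 150 + (-22.1111 / 100) × (0 - 150) = 183.17°De.

183.17°De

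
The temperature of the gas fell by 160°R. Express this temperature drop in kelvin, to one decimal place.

For a temperature interval the offset drops out; only the factor 5/9 applies.
160 × 5/9 = 88.9.

88.9 K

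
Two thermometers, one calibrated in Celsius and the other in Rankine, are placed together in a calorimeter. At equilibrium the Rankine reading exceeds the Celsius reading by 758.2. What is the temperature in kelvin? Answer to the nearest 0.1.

Let x be the Celsius reading; then the Rankine reading is 1.8·x + 491.67.
(1.8·x + 491.67) - x = 758.2  ⇒  (0.8)·x = 266.53  ⇒  x = 333.1625°C.
In kelvin: 333.1625 + 273.15 = 606.3 K.

606.3 K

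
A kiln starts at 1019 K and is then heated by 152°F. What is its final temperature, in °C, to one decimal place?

Initial temperature in Celsius: 1019 - 273.15 = 745.8500°C.
The 152°F change is an interval, so only the factor 5/9 applies: +152 × 5/9 = +84.4444°C.
Final Celsius temperature: 745.8500 + 84.4444 = 830.2944°C.

830.3°C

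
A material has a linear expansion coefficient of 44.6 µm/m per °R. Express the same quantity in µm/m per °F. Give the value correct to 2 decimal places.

44.60 µm/m per °F

Since only a temperature interval is involved, the additive offset between the scales drops out.
A change of 1°F is a change of 1°R, so per °F the value is 44.6 × 1 = 44.60.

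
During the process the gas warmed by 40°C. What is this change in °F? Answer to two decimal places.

72.00°F

For a temperature interval the offset drops out; only the factor 1.8 applies.
40 × 1.8 = 72.00.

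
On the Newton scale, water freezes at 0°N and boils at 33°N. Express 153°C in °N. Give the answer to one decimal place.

50.5°N

Linearly onto the Newton scale: 0 + (153.0000 / 100) × (33 - 0) = 50.5°N.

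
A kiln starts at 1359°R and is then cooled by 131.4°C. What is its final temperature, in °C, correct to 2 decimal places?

Initial temperature in Celsius: (1359 - 491.67) × 5/9 = 481.8500°C.
Final Celsius temperature: 481.8500 - 131.4000 = 350.4500°C.

350.45°C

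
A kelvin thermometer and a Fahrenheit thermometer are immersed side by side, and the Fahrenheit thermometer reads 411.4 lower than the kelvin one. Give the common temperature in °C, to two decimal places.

Let x be the kelvin reading; then the Fahrenheit reading is 1.8·x - 459.67.
(1.8·x - 459.67) - x = -411.4  ⇒  (0.8)·x = 48.27  ⇒  x = 60.3375 K.
In Celsius: 60.3375 - 273.15 = -212.81°C.

-212.81°C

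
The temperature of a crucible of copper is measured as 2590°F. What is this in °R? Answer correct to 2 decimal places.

In Celsius: (2590 - 32) × 5/9 = 1421.1111°C.
In Rankine: 1421.1111 × 1.8 + 491.67 = 3049.67°R.

3049.67°R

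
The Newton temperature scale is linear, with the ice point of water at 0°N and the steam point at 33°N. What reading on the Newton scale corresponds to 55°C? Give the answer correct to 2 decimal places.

18.15°N

Linearly onto the Newton scale: 0 + (55.0000 / 100) × (33 - 0) = 18.15°N.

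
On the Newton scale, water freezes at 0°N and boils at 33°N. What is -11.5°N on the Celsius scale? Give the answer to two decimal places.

-34.85°C

Linear interpolation between the fixed points: C = (-11.5 - 0) × 100 / (33 - 0) = -34.8485°C.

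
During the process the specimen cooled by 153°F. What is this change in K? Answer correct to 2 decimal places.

85.00 K

An interval of 1°F corresponds to 5/9 K.
153 × 5/9 = 85.00.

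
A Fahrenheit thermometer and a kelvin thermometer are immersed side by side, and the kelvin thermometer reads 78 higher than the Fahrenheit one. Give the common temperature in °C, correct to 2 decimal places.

Let x be the Fahrenheit reading; then the kelvin reading is 5/9·x + 255.372.
(5/9·x + 255.372) - x = 78  ⇒  (-4/9)·x = -177.372  ⇒  x = 399.0875°F.
In Celsius: (399.0875 - 32) × 5/9 = 203.94°C.

203.94°C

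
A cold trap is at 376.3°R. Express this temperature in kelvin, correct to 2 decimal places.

In Celsius: (376.3 - 491.67) × 5/9 = -64.0944°C.
In kelvin: -64.0944 + 273.15 = 209.06 K.

209.06 K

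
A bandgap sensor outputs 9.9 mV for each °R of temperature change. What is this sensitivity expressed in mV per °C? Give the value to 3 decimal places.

Since only a temperature interval is involved, the additive offset between the scales drops out.
A change of 1°C is a change of 1.8°R, so per °C the value is 9.9 × 1.8 = 17.820.

17.820 mV per °C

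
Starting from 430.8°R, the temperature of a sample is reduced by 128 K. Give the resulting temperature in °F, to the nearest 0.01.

-259.27°F

Initial temperature in Celsius: (430.8 - 491.67) × 5/9 = -33.8167°C.
The 128 K change is an interval; Kelvin and Celsius degrees are the same size, so ΔC = -128°C.
Final Celsius temperature: -33.8167 - 128.0000 = -161.8167°C.
In Fahrenheit: -161.8167 × 1.8 + 32 = -259.27°F.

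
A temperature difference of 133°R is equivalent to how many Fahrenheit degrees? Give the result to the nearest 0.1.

Rankine and Fahrenheit degrees are the same size, so the interval is unchanged: 133.0.

133.0°F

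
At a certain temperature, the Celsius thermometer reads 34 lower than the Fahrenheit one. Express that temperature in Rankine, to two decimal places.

496.17°R

Let x be the Fahrenheit reading; then the Celsius reading is 5/9·x - 17.7778.
(5/9·x - 17.7778) - x = -34  ⇒  (-4/9)·x = -16.2222  ⇒  x = 36.5000°F.
In Celsius: (36.5 - 32) × 5/9 = 2.5000°C.
In Rankine: 2.5000 × 1.8 + 491.67 = 496.17°R.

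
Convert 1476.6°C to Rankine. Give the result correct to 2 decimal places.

3149.55°R

In Rankine: 1476.6000 × 1.8 + 491.67 = 3149.55°R.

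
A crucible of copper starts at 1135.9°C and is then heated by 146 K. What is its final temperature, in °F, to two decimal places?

The 146 K change is an interval; Kelvin and Celsius degrees are the same size, so ΔC = +146°C.
Final Celsius temperature: 1135.9000 + 146.0000 = 1281.9000°C.
In Fahrenheit: 1281.9000 × 1.8 + 32 = 2339.42°F.

2339.42°F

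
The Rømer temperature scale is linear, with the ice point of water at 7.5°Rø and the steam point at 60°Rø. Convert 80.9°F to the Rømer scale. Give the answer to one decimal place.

21.8°Rø

First in Celsius: (80.9 - 32) × 5/9 = 27.1667°C.
Linearly onto the Rømer scale: 7.5 + (27.1667 / 100) × (60 - 7.5) = 21.8°Rø.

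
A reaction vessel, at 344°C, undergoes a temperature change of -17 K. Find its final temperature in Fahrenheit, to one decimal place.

The 17 K change is an interval; Kelvin and Celsius degrees are the same size, so ΔC = -17°C.
Final Celsius temperature: 344.0000 - 17.0000 = 327.0000°C.
In Fahrenheit: 327.0000 × 1.8 + 32 = 620.6°F.

620.6°F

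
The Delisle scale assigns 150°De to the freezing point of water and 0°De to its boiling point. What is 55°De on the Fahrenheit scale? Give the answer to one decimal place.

146.0°F

Linear interpolation between the fixed points: C = (55 - 150) × 100 / (0 - 150) = 63.3333°C.
Then 63.3333 × 1.8 + 32 = 146.0°F.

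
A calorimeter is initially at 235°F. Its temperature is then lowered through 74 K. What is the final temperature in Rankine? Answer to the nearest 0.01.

561.47°R

Initial temperature in Celsius: (235 - 32) × 5/9 = 112.7778°C.
The 74 K change is an interval; Kelvin and Celsius degrees are the same size, so ΔC = -74°C.
Final Celsius temperature: 112.7778 - 74.0000 = 38.7778°C.
In Rankine: 38.7778 × 1.8 + 491.67 = 561.47°R.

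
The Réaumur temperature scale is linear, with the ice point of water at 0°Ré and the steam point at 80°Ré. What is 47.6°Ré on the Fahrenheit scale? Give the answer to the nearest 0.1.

139.1°F

Linear interpolation between the fixed points: C = (47.6 - 0) × 100 / (80 - 0) = 59.5000°C.
Then 59.5000 × 1.8 + 32 = 139.1°F.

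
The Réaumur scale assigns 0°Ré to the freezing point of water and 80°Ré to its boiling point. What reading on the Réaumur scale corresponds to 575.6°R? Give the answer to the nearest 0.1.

37.3°Ré

First in Celsius: (575.6 - 491.67) × 5/9 = 46.6278°C.
Linearly onto the Réaumur scale: 0 + (46.6278 / 100) × (80 - 0) = 37.3°Ré.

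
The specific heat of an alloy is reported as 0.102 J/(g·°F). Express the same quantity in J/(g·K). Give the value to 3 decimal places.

Since only a temperature interval is involved, the additive offset between the scales drops out.
A change of 1 K is a change of 1.8°F, so per K the value is 0.102 × 1.8 = 0.184.

0.184 J/(g·K)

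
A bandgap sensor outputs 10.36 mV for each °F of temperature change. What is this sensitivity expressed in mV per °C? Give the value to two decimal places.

The quantity depends on a temperature interval, so only the ratio of degree sizes applies; the offset between the scales is irrelevant.
A change of 1°C is a change of 1.8°F, so per °C the value is 10.36 × 1.8 = 18.65.

18.65 mV per °C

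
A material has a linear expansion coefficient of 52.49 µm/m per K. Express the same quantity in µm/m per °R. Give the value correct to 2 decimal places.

29.16 µm/m per °R

Since only a temperature interval is involved, the additive offset between the scales drops out.
A change of 1°R is a change of 5/9 K, so per °R the value is 52.49 × 5/9 = 29.16.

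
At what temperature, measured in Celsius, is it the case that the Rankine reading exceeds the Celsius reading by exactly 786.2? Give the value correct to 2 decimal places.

368.16°C

Let C be the Celsius reading. The Rankine reading is R = 1.8·C + 491.67.
Require R - C = 786.2: (0.8)·C + 491.67 = 786.2.
C = (786.2 - 491.67) / (0.8) = 368.16.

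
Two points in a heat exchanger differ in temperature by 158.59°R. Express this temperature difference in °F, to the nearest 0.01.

158.59°F

Rankine and Fahrenheit degrees are the same size, so the interval is unchanged: 158.59.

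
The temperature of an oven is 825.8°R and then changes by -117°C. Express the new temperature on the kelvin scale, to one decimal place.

Initial temperature in Celsius: (825.8 - 491.67) × 5/9 = 185.6278°C.
Final Celsius temperature: 185.6278 - 117.0000 = 68.6278°C.
In kelvin: 68.6278 + 273.15 = 341.8 K.

341.8 K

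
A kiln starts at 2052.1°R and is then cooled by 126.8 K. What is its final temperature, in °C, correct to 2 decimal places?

Initial temperature in Celsius: (2052.1 - 491.67) × 5/9 = 866.9056°C.
The 126.8 K change is an interval; Kelvin and Celsius degrees are the same size, so ΔC = -126.8°C.
Final Celsius temperature: 866.9056 - 126.8000 = 740.1056°C.

740.11°C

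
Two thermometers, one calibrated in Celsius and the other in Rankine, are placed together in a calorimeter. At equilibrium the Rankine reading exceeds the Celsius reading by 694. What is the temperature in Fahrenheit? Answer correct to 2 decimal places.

487.24°F

Let x be the Celsius reading; then the Rankine reading is 1.8·x + 491.67.
(1.8·x + 491.67) - x = 694  ⇒  (0.8)·x = 202.33  ⇒  x = 252.9125°C.
In Fahrenheit: 252.9125 × 1.8 + 32 = 487.24°F.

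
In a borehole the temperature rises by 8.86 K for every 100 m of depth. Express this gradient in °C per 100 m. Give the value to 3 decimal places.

8.860 °C/100 m

Since only a temperature interval is involved, the additive offset between the scales drops out.
A change of 1 K is a change of 1°C, so 8.86 × 1 = 8.860.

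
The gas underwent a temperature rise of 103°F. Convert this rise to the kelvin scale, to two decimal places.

An interval of 1°F corresponds to 5/9 K.
103 × 5/9 = 57.22.

57.22 K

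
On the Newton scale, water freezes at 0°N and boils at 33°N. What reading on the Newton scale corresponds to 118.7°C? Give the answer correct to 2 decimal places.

39.17°N

Linearly onto the Newton scale: 0 + (118.7000 / 100) × (33 - 0) = 39.17°N.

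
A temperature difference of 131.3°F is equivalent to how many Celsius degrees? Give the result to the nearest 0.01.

72.94°C

Only the scale ratio 5/9 matters for a change in temperature.
131.3 × 5/9 = 72.94.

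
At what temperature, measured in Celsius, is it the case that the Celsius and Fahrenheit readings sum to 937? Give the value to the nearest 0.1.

323.2°C

Let C be the Celsius reading. The Fahrenheit reading is F = 1.8·C + 32.
Require C + F = 937: (2.8)·C + 32 = 937.
C = (937 - 32) / (2.8) = 323.2.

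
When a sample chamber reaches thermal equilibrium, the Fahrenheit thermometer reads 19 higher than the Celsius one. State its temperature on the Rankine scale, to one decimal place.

462.4°R

Let x be the Celsius reading; then the Fahrenheit reading is 1.8·x + 32.
(1.8·x + 32) - x = 19  ⇒  (0.8)·x = -13  ⇒  x = -16.2500°C.
In Rankine: -16.2500 × 1.8 + 491.67 = 462.4°R.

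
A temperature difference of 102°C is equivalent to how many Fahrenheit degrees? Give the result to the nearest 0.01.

183.60°F

For a temperature interval the offset drops out; only the factor 1.8 applies.
102 × 1.8 = 183.60.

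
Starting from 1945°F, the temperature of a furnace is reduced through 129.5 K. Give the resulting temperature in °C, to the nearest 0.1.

Initial temperature in Celsius: (1945 - 32) × 5/9 = 1062.7778°C.
The 129.5 K change is an interval; Kelvin and Celsius degrees are the same size, so ΔC = -129.5°C.
Final Celsius temperature: 1062.7778 - 129.5000 = 933.2778°C.

933.3°C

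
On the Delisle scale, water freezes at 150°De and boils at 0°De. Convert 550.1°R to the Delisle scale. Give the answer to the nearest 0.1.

101.3°De

First in Celsius: (550.1 - 491.67) × 5/9 = 32.4611°C.
Linearly onto the Delisle scale: 150 + (32.4611 / 100) × (0 - 150) = 101.3°De.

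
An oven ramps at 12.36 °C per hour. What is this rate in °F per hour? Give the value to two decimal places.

22.25 °F/hour

Since only a temperature interval is involved, the additive offset between the scales drops out.
A change of 1°C is a change of 1.8°F, so 12.36 × 1.8 = 22.25.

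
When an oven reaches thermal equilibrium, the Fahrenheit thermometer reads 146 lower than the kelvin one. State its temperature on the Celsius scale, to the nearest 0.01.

Let x be the kelvin reading; then the Fahrenheit reading is 1.8·x - 459.67.
(1.8·x - 459.67) - x = -146  ⇒  (0.8)·x = 313.67  ⇒  x = 392.0875 K.
In Celsius: 392.0875 - 273.15 = 118.94°C.

118.94°C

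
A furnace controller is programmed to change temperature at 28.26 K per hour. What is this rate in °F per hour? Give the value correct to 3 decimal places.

50.868 °F/hour

The quantity depends on a temperature interval, so only the ratio of degree sizes applies; the offset between the scales is irrelevant.
A change of 1 K is a change of 1.8°F, so 28.26 × 1.8 = 50.868.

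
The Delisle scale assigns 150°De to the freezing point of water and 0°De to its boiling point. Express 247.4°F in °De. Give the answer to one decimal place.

First in Celsius: (247.4 - 32) × 5/9 = 119.6667°C.
Linearly onto the Delisle scale: 150 + (119.6667 / 100) × (0 - 150) = -29.5°De.

-29.5°De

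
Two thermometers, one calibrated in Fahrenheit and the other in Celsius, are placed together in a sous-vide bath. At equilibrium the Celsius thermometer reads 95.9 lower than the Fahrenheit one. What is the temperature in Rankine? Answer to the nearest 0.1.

635.4°R

Let x be the Fahrenheit reading; then the Celsius reading is 5/9·x - 17.7778.
(5/9·x - 17.7778) - x = -95.9  ⇒  (-4/9)·x = -78.1222  ⇒  x = 175.7750°F.
In Celsius: (175.775 - 32) × 5/9 = 79.8750°C.
In Rankine: 79.8750 × 1.8 + 491.67 = 635.4°R.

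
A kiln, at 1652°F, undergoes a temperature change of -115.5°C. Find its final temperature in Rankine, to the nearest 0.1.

1903.8°R

Initial temperature in Celsius: (1652 - 32) × 5/9 = 900.0000°C.
Final Celsius temperature: 900.0000 - 115.5000 = 784.5000°C.
In Rankine: 784.5000 × 1.8 + 491.67 = 1903.8°R.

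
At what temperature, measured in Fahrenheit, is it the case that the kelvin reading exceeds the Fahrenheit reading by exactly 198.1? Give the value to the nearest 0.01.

128.86°F

Let F be the Fahrenheit reading. The kelvin reading is K = 5/9·F + 255.372.
Require K - F = 198.1: (-4/9)·F + 255.372 = 198.1.
F = (198.1 - 255.372) / (-4/9) = 128.86.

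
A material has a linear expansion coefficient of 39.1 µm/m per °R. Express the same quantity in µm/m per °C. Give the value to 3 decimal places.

70.380 µm/m per °C

Since only a temperature interval is involved, the additive offset between the scales drops out.
A change of 1°C is a change of 1.8°R, so per °C the value is 39.1 × 1.8 = 70.380.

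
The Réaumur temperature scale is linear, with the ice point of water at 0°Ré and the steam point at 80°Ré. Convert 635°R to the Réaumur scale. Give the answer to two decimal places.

First in Celsius: (635 - 491.67) × 5/9 = 79.6278°C.
Linearly onto the Réaumur scale: 0 + (79.6278 / 100) × (80 - 0) = 63.70°Ré.

63.70°Ré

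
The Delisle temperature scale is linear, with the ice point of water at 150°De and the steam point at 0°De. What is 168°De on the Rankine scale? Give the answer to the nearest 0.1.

470.1°R

Linear interpolation between the fixed points: C = (168 - 150) × 100 / (0 - 150) = -12.0000°C.
Then -12.0000 × 1.8 + 491.67 = 470.1°R.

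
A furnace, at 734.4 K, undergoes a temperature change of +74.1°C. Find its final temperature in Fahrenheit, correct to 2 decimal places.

Initial temperature in Celsius: 734.4 - 273.15 = 461.2500°C.
Final Celsius temperature: 461.2500 + 74.1000 = 535.3500°C.
In Fahrenheit: 535.3500 × 1.8 + 32 = 995.63°F.

995.63°F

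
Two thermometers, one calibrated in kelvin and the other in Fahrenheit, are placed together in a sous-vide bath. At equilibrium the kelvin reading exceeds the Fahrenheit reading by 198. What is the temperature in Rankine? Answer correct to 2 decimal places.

Let x be the kelvin reading; then the Fahrenheit reading is 1.8·x - 459.67.
(1.8·x - 459.67) - x = -198  ⇒  (0.8)·x = 261.67  ⇒  x = 327.0875 K.
In Celsius: 327.0875 - 273.15 = 53.9375°C.
In Rankine: 53.9375 × 1.8 + 491.67 = 588.76°R.

588.76°R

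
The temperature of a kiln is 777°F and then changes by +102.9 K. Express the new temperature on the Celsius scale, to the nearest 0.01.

Initial temperature in Celsius: (777 - 32) × 5/9 = 413.8889°C.
The 102.9 K change is an interval; Kelvin and Celsius degrees are the same size, so ΔC = +102.9°C.
Final Celsius temperature: 413.8889 + 102.9000 = 516.7889°C.

516.79°C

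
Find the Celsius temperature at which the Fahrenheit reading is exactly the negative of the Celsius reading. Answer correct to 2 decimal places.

Let C be the Celsius reading. The Fahrenheit reading is F = 1.8·C + 32.
Require F = -1·C: 1.8·C + 32 = -1·C.
(2.8)·C = -32  ⇒  C = -11.43.

-11.43°C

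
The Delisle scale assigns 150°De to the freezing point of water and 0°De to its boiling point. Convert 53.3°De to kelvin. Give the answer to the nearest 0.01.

337.62 K

Linear interpolation between the fixed points: C = (53.3 - 150) × 100 / (0 - 150) = 64.4667°C.
Then 64.4667 + 273.15 = 337.62 K.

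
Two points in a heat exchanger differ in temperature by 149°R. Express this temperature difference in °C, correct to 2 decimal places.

82.78°C

For a temperature interval the offset drops out; only the factor 5/9 applies.
149 × 5/9 = 82.78.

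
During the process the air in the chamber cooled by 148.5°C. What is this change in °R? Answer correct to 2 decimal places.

An interval of 1°C corresponds to 1.8°R.
148.5 × 1.8 = 267.30.

267.30°R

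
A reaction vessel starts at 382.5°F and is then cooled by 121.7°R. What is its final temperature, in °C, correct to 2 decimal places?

127.11°C

Initial temperature in Celsius: (382.5 - 32) × 5/9 = 194.7222°C.
The 121.7°R change is an interval, so only the factor 5/9 applies: -121.7 × 5/9 = -67.6111°C.
Final Celsius temperature: 194.7222 - 67.6111 = 127.1111°C.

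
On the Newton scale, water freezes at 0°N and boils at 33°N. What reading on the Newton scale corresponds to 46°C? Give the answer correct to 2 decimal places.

Linearly onto the Newton scale: 0 + (46.0000 / 100) × (33 - 0) = 15.18°N.

15.18°N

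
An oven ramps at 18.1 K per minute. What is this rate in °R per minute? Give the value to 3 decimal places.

The quantity depends on a temperature interval, so only the ratio of degree sizes applies; the offset between the scales is irrelevant.
A change of 1 K is a change of 1.8°R, so 18.1 × 1.8 = 32.580.

32.580 °R/minute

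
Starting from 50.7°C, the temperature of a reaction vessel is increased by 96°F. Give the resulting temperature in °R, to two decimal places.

678.93°R

The 96°F change is an interval, so only the factor 5/9 applies: +96 × 5/9 = +53.3333°C.
Final Celsius temperature: 50.7000 + 53.3333 = 104.0333°C.
In Rankine: 104.0333 × 1.8 + 491.67 = 678.93°R.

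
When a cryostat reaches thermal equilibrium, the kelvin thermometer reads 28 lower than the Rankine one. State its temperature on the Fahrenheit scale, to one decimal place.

Let x be the Rankine reading; then the kelvin reading is 5/9·x.
(5/9·x) - x = -28  ⇒  (-4/9)·x = -28  ⇒  x = 63.0000°R.
In Celsius: (63 - 491.67) × 5/9 = -238.1500°C.
In Fahrenheit: -238.1500 × 1.8 + 32 = -396.7°F.

-396.7°F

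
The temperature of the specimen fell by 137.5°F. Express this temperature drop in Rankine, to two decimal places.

137.50°R

Fahrenheit and Rankine degrees are the same size, so the interval is unchanged: 137.50.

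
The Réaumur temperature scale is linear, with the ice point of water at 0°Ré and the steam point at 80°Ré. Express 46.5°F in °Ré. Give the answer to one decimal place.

6.4°Ré

First in Celsius: (46.5 - 32) × 5/9 = 8.0556°C.
Linearly onto the Réaumur scale: 0 + (8.0556 / 100) × (80 - 0) = 6.4°Ré.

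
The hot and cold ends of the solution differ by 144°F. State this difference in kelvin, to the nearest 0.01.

80.00 K

Only the scale ratio 5/9 matters for a change in temperature.
144 × 5/9 = 80.00.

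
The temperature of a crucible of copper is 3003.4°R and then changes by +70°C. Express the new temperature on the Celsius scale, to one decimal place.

Initial temperature in Celsius: (3003.4 - 491.67) × 5/9 = 1395.4056°C.
Final Celsius temperature: 1395.4056 + 70.0000 = 1465.4056°C.

1465.4°C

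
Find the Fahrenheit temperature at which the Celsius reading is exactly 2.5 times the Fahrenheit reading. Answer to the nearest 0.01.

-9.14°F

Let F be the Fahrenheit reading. The Celsius reading is C = 5/9·F - 17.7778.
Require C = 2.5·F: 5/9·F - 17.7778 = 2.5·F.
(-35/18)·F = 17.7778  ⇒  F = -9.14.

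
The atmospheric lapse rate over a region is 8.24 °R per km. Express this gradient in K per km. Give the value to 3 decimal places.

The quantity depends on a temperature interval, so only the ratio of degree sizes applies; the offset between the scales is irrelevant.
A change of 1°R is a change of 5/9 K, so 8.24 × 5/9 = 4.578.

4.578 K/km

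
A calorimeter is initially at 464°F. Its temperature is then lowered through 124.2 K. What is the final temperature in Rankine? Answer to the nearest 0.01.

Initial temperature in Celsius: (464 - 32) × 5/9 = 240.0000°C.
The 124.2 K change is an interval; Kelvin and Celsius degrees are the same size, so ΔC = -124.2°C.
Final Celsius temperature: 240.0000 - 124.2000 = 115.8000°C.
In Rankine: 115.8000 × 1.8 + 491.67 = 700.11°R.

700.11°R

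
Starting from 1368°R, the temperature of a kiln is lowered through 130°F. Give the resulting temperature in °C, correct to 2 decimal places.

Initial temperature in Celsius: (1368 - 491.67) × 5/9 = 486.8500°C.
The 130°F change is an interval, so only the factor 5/9 applies: -130 × 5/9 = -72.2222°C.
Final Celsius temperature: 486.8500 - 72.2222 = 414.6278°C.

414.63°C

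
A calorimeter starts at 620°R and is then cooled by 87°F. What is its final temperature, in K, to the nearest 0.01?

Initial temperature in Celsius: (620 - 491.67) × 5/9 = 71.2944°C.
The 87°F change is an interval, so only the factor 5/9 applies: -87 × 5/9 = -48.3333°C.
Final Celsius temperature: 71.2944 - 48.3333 = 22.9611°C.
In kelvin: 22.9611 + 273.15 = 296.11 K.

296.11 K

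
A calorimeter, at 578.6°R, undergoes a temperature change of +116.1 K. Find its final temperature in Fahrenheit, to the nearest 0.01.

Initial temperature in Celsius: (578.6 - 491.67) × 5/9 = 48.2944°C.
The 116.1 K change is an interval; Kelvin and Celsius degrees are the same size, so ΔC = +116.1°C.
Final Celsius temperature: 48.2944 + 116.1000 = 164.3944°C.
In Fahrenheit: 164.3944 × 1.8 + 32 = 327.91°F.

327.91°F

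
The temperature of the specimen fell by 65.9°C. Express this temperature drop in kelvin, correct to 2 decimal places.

65.90 K

Celsius and kelvin degrees are the same size, so the interval is unchanged: 65.90.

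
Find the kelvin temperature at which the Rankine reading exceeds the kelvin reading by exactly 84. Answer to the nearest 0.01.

105.00 K

Let K be the kelvin reading. The Rankine reading is R = 1.8·K.
Require R - K = 84: (0.8)·K = 84.
K = (84) / (0.8) = 105.00.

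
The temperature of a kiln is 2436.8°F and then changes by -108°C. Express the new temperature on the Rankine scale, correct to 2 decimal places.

Initial temperature in Celsius: (2436.8 - 32) × 5/9 = 1336.0000°C.
Final Celsius temperature: 1336.0000 - 108.0000 = 1228.0000°C.
In Rankine: 1228.0000 × 1.8 + 491.67 = 2702.07°R.

2702.07°R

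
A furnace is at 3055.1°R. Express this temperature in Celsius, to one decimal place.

In Celsius: (3055.1 - 491.67) × 5/9 = 1424.1278°C.

1424.1°C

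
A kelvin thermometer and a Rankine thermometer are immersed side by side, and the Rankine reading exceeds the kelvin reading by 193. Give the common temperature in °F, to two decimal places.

-25.42°F

Let x be the kelvin reading; then the Rankine reading is 1.8·x.
(1.8·x) - x = 193  ⇒  (0.8)·x = 193  ⇒  x = 241.2500 K.
In Celsius: 241.25 - 273.15 = -31.9000°C.
In Fahrenheit: -31.9000 × 1.8 + 32 = -25.42°F.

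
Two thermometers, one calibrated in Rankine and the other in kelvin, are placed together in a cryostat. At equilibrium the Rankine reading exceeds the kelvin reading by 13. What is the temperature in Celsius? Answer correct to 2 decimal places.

Let x be the Rankine reading; then the kelvin reading is 5/9·x.
(5/9·x) - x = -13  ⇒  (-4/9)·x = -13  ⇒  x = 29.2500°R.
In Celsius: (29.25 - 491.67) × 5/9 = -256.90°C.

-256.90°C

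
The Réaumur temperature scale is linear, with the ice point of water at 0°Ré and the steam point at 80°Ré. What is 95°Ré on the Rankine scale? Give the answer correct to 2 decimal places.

705.42°R

Linear interpolation between the fixed points: C = (95 - 0) × 100 / (80 - 0) = 118.7500°C.
Then 118.7500 × 1.8 + 491.67 = 705.42°R.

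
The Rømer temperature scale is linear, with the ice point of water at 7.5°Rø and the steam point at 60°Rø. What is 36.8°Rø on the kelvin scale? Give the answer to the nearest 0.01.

Linear interpolation between the fixed points: C = (36.8 - 7.5) × 100 / (60 - 7.5) = 55.8095°C.
Then 55.8095 + 273.15 = 328.96 K.

328.96 K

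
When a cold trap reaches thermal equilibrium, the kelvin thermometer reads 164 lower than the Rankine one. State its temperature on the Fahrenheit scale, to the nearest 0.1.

Let x be the Rankine reading; then the kelvin reading is 5/9·x.
(5/9·x) - x = -164  ⇒  (-4/9)·x = -164  ⇒  x = 369.0000°R.
In Celsius: (369 - 491.67) × 5/9 = -68.1500°C.
In Fahrenheit: -68.1500 × 1.8 + 32 = -90.7°F.

-90.7°F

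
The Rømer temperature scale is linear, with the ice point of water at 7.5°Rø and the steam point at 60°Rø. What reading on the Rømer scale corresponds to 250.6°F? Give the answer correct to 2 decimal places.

First in Celsius: (250.6 - 32) × 5/9 = 121.4444°C.
Linearly onto the Rømer scale: 7.5 + (121.4444 / 100) × (60 - 7.5) = 71.26°Rø.

71.26°Rø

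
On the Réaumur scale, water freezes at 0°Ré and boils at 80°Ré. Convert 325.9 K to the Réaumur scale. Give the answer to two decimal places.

42.20°Ré

First in Celsius: 325.9 - 273.15 = 52.7500°C.
Linearly onto the Réaumur scale: 0 + (52.7500 / 100) × (80 - 0) = 42.20°Ré.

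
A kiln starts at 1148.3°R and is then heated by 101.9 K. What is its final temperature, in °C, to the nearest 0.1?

466.7°C

Initial temperature in Celsius: (1148.3 - 491.67) × 5/9 = 364.7944°C.
The 101.9 K change is an interval; Kelvin and Celsius degrees are the same size, so ΔC = +101.9°C.
Final Celsius temperature: 364.7944 + 101.9000 = 466.6944°C.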